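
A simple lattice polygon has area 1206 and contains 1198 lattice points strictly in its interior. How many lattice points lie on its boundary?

Pick's theorem gives A = I + B/2 − 1, so B = 2(A − I + 1) = 2(1206 − 1198 + 1) = 18.

18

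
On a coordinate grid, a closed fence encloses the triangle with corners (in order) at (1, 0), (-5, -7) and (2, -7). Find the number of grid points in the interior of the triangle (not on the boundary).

21

The shoelace formula gives twice the area as |(1·(-7) − (-5)·0) + ((-5)·(-7) − 2·(-7)) + (2·0 − 1·(-7))| = 49, so the area is 49/2.
The number of boundary lattice points is Σ gcd(|Δx|,|Δy|) = gcd(6,7) + gcd(7,0) + gcd(1,7) = 1+7+1 = 9.
Pick's theorem gives I = A − B/2 + 1 = 49/2 − 9/2 + 1 = 21.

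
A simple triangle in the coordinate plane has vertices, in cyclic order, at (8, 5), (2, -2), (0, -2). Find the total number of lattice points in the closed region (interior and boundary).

10

By the shoelace formula, twice the signed area is |(8·(-2) − 2·5) + (2·(-2) − 0·(-2)) + (0·5 − 8·(-2))| = 14, so the area is 7.
Summing gcd(|Δx|,|Δy|) over the edges gives the boundary count: gcd(6,7) + gcd(2,0) + gcd(8,7) = 1+2+1 = 4.
Pick's theorem gives I = A − B/2 + 1 = 7 − 4/2 + 1 = 6, so the closed region contains I + B = 6 + 4 = 10 lattice points.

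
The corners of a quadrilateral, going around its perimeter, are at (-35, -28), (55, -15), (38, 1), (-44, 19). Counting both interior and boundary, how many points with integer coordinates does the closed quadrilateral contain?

2680

The shoelace formula gives twice the area as |((-35)·(-15) − 55·(-28)) + (55·1 − 38·(-15)) + (38·19 − (-44)·1) + ((-44)·(-28) − (-35)·19)| = 5353, so the area is 5353/2.
Along each edge there are gcd(|Δx|,|Δy|)+1 lattice points, so counting each shared vertex once the boundary has gcd(90,13) + gcd(17,16) + gcd(82,18) + gcd(9,47) = 1+1+2+1 = 5.
Pick's theorem gives I = A − B/2 + 1 = 5353/2 − 5/2 + 1 = 2675, so the closed region contains I + B = 2675 + 5 = 2680 lattice points.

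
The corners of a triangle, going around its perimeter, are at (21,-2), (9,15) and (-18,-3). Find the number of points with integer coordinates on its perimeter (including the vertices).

The number of boundary lattice points is Σ gcd(|Δx|,|Δy|) = gcd(12,17) + gcd(27,18) + gcd(39,1) = 1+9+1 = 11.

11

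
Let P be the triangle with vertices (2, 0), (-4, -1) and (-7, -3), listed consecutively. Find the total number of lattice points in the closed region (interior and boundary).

8

By the shoelace formula, twice the signed area is |(2·(-1) − (-4)·0) + ((-4)·(-3) − (-7)·(-1)) + ((-7)·0 − 2·(-3))| = 9, so the area is 9/2.
The number of boundary lattice points is Σ gcd(|Δx|,|Δy|) = gcd(6,1) + gcd(3,2) + gcd(9,3) = 1+1+3 = 5.
Pick's theorem gives I = A − B/2 + 1 = 9/2 − 5/2 + 1 = 3, so the closed region contains I + B = 3 + 5 = 8 lattice points.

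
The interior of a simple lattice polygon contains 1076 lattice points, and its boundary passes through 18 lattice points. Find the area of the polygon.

By Pick's theorem, A = I + B/2 − 1 = 1076 + 18/2 − 1 = 1084.

1084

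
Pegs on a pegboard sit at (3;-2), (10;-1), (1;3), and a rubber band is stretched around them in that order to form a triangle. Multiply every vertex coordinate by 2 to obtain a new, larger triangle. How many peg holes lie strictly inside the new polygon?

72

By the shoelace formula, twice the signed area is |(3·(-1) − 10·(-2)) + (10·3 − 1·(-1)) + (1·(-2) − 3·3)| = 37, so the area is 18.5.
The number of boundary lattice points is Σ gcd(|Δx|,|Δy|) = gcd(7,1) + gcd(9,4) + gcd(2,5) = 1+1+1 = 3.
Scaling by 2 multiplies the area by 2² = 4 (so the new area is 74) and multiplies the boundary lattice-point count by 2, giving 6.
By Pick's theorem, the interior count of the dilated polygon is 74 − 6/2 + 1 = 72.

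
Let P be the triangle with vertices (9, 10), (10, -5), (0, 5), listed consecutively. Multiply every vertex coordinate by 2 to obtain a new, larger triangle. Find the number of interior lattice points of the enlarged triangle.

The shoelace formula gives twice the area as |[9·(-5) − 10·10] + [10·5 − 0·(-5)] + [0·10 − 9·5]| = 140, so the area is 70.
The number of boundary lattice points is Σ gcd(|Δx|,|Δy|) = gcd(1,15) + gcd(10,10) + gcd(9,5) = 1+10+1 = 12.
Scaling by 2 multiplies the area by 2² = 4 (so the new area is 280) and multiplies the boundary lattice-point count by 2, giving 24.
By Pick's theorem, the interior count of the dilated polygon is 280 − 24/2 + 1 = 269.

269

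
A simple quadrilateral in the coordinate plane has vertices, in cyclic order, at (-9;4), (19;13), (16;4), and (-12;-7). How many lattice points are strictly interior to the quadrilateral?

248

By the shoelace formula, twice the signed area is |((-9)·13 − 19·4) + (19·4 − 16·13) + (16·(-7) − (-12)·4) + ((-12)·4 − (-9)·(-7))| = 500, so the area is 250.
The number of boundary lattice points is Σ gcd(|Δx|,|Δy|) = gcd(28,9) + gcd(3,9) + gcd(28,11) + gcd(3,11) = 1+3+1+1 = 6.
Pick's theorem gives I = A − B/2 + 1 = 250 − 6/2 + 1 = 248.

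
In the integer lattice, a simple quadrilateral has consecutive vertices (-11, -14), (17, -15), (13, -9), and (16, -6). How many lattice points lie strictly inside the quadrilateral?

The shoelace formula gives twice the area as |((-11)·(-15) − 17·(-14)) + (17·(-9) − 13·(-15)) + (13·(-6) − 16·(-9)) + (16·(-14) − (-11)·(-6))| = 221, so the area is 110.5.
Summing gcd(|Δx|,|Δy|) over the edges gives the boundary count: gcd(28,1) + gcd(4,6) + gcd(3,3) + gcd(27,8) = 1+2+3+1 = 7.
Pick's theorem gives I = A − B/2 + 1 = 110.5 − 7/2 + 1 = 108.

108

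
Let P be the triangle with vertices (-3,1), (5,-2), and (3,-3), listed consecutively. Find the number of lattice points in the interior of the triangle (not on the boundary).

The shoelace formula gives twice the area as |((-3)·(-2) − 5·1) + (5·(-3) − 3·(-2)) + (3·1 − (-3)·(-3))| = 14, so the area is 7.
Summing gcd(|Δx|,|Δy|) over the edges gives the boundary count: gcd(8,3) + gcd(2,1) + gcd(6,4) = 1+1+2 = 4.
By Pick's theorem A = I + B/2 − 1, so I = 7 − 4/2 + 1 = 6.

6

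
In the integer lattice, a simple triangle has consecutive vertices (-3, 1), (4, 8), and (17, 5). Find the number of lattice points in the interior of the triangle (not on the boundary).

51

Using the shoelace formula, 2A = |((-3)·8 − 4·1) + (4·5 − 17·8) + (17·1 − (-3)·5)| = 112, so the area is 56.
Along each edge there are gcd(|Δx|,|Δy|)+1 lattice points, so counting each shared vertex once the boundary has gcd(7,7) + gcd(13,3) + gcd(20,4) = 7+1+4 = 12.
By Pick's theorem A = I + B/2 − 1, so I = 56 − 12/2 + 1 = 51.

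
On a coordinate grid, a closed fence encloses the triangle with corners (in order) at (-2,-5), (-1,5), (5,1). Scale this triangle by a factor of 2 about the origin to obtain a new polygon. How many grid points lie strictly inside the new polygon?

By the shoelace formula, twice the signed area is |[(-2)·5 − (-1)·(-5)] + [(-1)·1 − 5·5] + [5·(-5) − (-2)·1]| = 64, so the area is 32.
Summing gcd(|Δx|,|Δy|) over the edges gives the boundary count: gcd(1,10) + gcd(6,4) + gcd(7,6) = 1+2+1 = 4.
Scaling by 2 multiplies the area by 2² = 4 (so the new area is 128) and multiplies the boundary lattice-point count by 2, giving 8.
By Pick's theorem, the interior count of the dilated polygon is 128 − 8/2 + 1 = 125.

125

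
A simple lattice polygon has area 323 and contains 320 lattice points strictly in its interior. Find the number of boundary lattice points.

8

Pick's theorem gives A = I + B/2 − 1, so B = 2(A − I + 1) = 2(323 − 320 + 1) = 8.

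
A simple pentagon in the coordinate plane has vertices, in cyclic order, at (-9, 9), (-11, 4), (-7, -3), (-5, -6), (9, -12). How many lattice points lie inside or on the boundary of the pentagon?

By the shoelace formula, twice the signed area is |((-9)·4 − (-11)·9) + ((-11)·(-3) − (-7)·4) + ((-7)·(-6) − (-5)·(-3)) + ((-5)·(-12) − 9·(-6)) + (9·9 − (-9)·(-12))| = 238, so the area is 119.
Summing gcd(|Δx|,|Δy|) over the edges gives the boundary count: gcd(2,5) + gcd(4,7) + gcd(2,3) + gcd(14,6) + gcd(18,21) = 1+1+1+2+3 = 8.
Pick's theorem gives I = A − B/2 + 1 = 119 − 8/2 + 1 = 116, so the closed region contains I + B = 116 + 8 = 124 lattice points.

124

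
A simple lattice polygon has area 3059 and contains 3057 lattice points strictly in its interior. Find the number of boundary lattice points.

6

Pick's theorem gives A = I + B/2 − 1, so B = 2(A − I + 1) = 2(3059 − 3057 + 1) = 6.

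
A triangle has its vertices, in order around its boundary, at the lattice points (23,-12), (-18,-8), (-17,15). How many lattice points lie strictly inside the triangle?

By the shoelace formula, twice the signed area is |(23·(-8) − (-18)·(-12)) + ((-18)·15 − (-17)·(-8)) + ((-17)·(-12) − 23·15)| = 947, so the area is 473.5.
Along each edge there are gcd(|Δx|,|Δy|)+1 lattice points, so counting each shared vertex once the boundary has gcd(41,4) + gcd(1,23) + gcd(40,27) = 1+1+1 = 3.
Pick's theorem gives I = A − B/2 + 1 = 473.5 − 3/2 + 1 = 473.

473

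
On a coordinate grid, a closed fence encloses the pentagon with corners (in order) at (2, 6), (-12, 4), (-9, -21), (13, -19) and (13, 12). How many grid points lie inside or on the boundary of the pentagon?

654

The shoelace formula gives twice the area as |[2·4 − (-12)·6] + [(-12)·(-21) − (-9)·4] + [(-9)·(-19) − 13·(-21)] + [13·12 − 13·(-19)] + [13·6 − 2·12]| = 1269, so the area is 1269/2.
Along each edge there are gcd(|Δx|,|Δy|)+1 lattice points, so counting each shared vertex once the boundary has gcd(14,2) + gcd(3,25) + gcd(22,2) + gcd(0,31) + gcd(11,6) = 2+1+2+31+1 = 37.
Pick's theorem gives I = A − B/2 + 1 = 1269/2 − 37/2 + 1 = 617, so the closed region contains I + B = 617 + 37 = 654 lattice points.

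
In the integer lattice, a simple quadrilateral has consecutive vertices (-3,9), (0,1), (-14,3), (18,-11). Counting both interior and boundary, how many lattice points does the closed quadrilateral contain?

124

By the shoelace formula, twice the signed area is |[(-3)·1 − 0·9] + [0·3 − (-14)·1] + [(-14)·(-11) − 18·3] + [18·9 − (-3)·(-11)]| = 240, so the area is 120.
Summing gcd(|Δx|,|Δy|) over the edges gives the boundary count: gcd(3,8) + gcd(14,2) + gcd(32,14) + gcd(21,20) = 1+2+2+1 = 6.
Pick's theorem gives I = A − B/2 + 1 = 120 − 6/2 + 1 = 118, so the closed region contains I + B = 118 + 6 = 124 lattice points.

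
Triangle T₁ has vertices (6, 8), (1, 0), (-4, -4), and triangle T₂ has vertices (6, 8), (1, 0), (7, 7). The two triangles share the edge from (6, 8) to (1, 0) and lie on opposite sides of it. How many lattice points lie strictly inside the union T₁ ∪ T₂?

15

The union is the simple quadrilateral with vertices (6, 8), (-4, -4), (1, 0), (7, 7) in order.
The shoelace formula gives twice the area as |(6·(-4) − (-4)·8) + ((-4)·0 − 1·(-4)) + (1·7 − 7·0) + (7·8 − 6·7)| = 33, so the area is 33/2.
Along each edge there are gcd(|Δx|,|Δy|)+1 lattice points, so counting each shared vertex once the boundary has gcd(10,12) + gcd(5,4) + gcd(6,7) + gcd(1,1) = 2+1+1+1 = 5.
By Pick's theorem I = A − B/2 + 1 = 33/2 − 5/2 + 1 = 15.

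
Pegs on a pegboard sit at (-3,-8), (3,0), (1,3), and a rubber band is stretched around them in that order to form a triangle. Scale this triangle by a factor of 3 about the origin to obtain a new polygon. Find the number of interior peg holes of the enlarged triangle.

Using the shoelace formula, 2A = |((-3)·0 − 3·(-8)) + (3·3 − 1·0) + (1·(-8) − (-3)·3)| = 34, so the area is 17.
Along each edge there are gcd(|Δx|,|Δy|)+1 lattice points, so counting each shared vertex once the boundary has gcd(6,8) + gcd(2,3) + gcd(4,11) = 2+1+1 = 4.
Scaling by 3 multiplies the area by 3² = 9 (so the new area is 153) and multiplies the boundary lattice-point count by 3, giving 12.
By Pick's theorem, the interior count of the dilated polygon is 153 − 12/2 + 1 = 148.

148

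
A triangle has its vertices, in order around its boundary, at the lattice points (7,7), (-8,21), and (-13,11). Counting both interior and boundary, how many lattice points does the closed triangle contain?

116

By the shoelace formula, twice the signed area is |[7·21 − (-8)·7] + [(-8)·11 − (-13)·21] + [(-13)·7 − 7·11]| = 220, so the area is 110.
The number of boundary lattice points is Σ gcd(|Δx|,|Δy|) = gcd(15,14) + gcd(5,10) + gcd(20,4) = 1+5+4 = 10.
Pick's theorem gives I = A − B/2 + 1 = 110 − 10/2 + 1 = 106, so the closed region contains I + B = 106 + 10 = 116 lattice points.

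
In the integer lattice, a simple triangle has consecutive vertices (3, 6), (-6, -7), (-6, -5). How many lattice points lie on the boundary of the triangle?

4

The number of boundary lattice points is Σ gcd(|Δx|,|Δy|) = gcd(9,13) + gcd(0,2) + gcd(9,11) = 1+2+1 = 4.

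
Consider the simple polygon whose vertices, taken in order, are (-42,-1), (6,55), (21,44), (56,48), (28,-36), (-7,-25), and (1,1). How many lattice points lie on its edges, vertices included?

Summing gcd(|Δx|,|Δy|) over the edges gives the boundary count: gcd(48,56) + gcd(15,11) + gcd(35,4) + gcd(28,84) + gcd(35,11) + gcd(8,26) + gcd(43,2) = 8+1+1+28+1+2+1 = 42.

42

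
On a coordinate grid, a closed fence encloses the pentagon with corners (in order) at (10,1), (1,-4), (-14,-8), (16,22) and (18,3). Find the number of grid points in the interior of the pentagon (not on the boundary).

Using the shoelace formula, 2A = |(10·(-4) − 1·1) + (1·(-8) − (-14)·(-4)) + ((-14)·22 − 16·(-8)) + (16·3 − 18·22) + (18·1 − 10·3)| = 645, so the area is 645/2.
The number of boundary lattice points is Σ gcd(|Δx|,|Δy|) = gcd(9,5) + gcd(15,4) + gcd(30,30) + gcd(2,19) + gcd(8,2) = 1+1+30+1+2 = 35.
Pick's theorem gives I = A − B/2 + 1 = 645/2 − 35/2 + 1 = 306.

306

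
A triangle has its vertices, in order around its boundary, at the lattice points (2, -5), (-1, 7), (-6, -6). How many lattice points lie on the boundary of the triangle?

5

Along each edge there are gcd(|Δx|,|Δy|)+1 lattice points, so counting each shared vertex once the boundary has gcd(3,12) + gcd(5,13) + gcd(8,1) = 3+1+1 = 5.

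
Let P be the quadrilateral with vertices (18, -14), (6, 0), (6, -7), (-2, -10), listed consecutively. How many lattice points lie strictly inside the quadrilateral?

82

The shoelace formula gives twice the area as |(18·0 − 6·(-14)) + (6·(-7) − 6·0) + (6·(-10) − (-2)·(-7)) + ((-2)·(-14) − 18·(-10))| = 176, so the area is 88.
Summing gcd(|Δx|,|Δy|) over the edges gives the boundary count: gcd(12,14) + gcd(0,7) + gcd(8,3) + gcd(20,4) = 2+7+1+4 = 14.
Pick's theorem gives I = A − B/2 + 1 = 88 − 14/2 + 1 = 82.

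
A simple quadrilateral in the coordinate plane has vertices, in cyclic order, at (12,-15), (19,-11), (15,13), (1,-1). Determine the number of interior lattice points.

The shoelace formula gives twice the area as |[12·(-11) − 19·(-15)] + [19·13 − 15·(-11)] + [15·(-1) − 1·13] + [1·(-15) − 12·(-1)]| = 534, so the area is 267.
Along each edge there are gcd(|Δx|,|Δy|)+1 lattice points, so counting each shared vertex once the boundary has gcd(7,4) + gcd(4,24) + gcd(14,14) + gcd(11,14) = 1+4+14+1 = 20.
Pick's theorem gives I = A − B/2 + 1 = 267 − 20/2 + 1 = 258.

258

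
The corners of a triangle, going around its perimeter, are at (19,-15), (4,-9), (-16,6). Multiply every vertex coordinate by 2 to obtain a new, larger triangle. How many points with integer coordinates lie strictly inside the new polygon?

196

By the shoelace formula, twice the signed area is |[19·(-9) − 4·(-15)] + [4·6 − (-16)·(-9)] + [(-16)·(-15) − 19·6]| = 105, so the area is 105/2.
Summing gcd(|Δx|,|Δy|) over the edges gives the boundary count: gcd(15,6) + gcd(20,15) + gcd(35,21) = 3+5+7 = 15.
Scaling by 2 multiplies the area by 2² = 4 (so the new area is 210) and multiplies the boundary lattice-point count by 2, giving 30.
By Pick's theorem, the interior count of the dilated polygon is 210 − 30/2 + 1 = 196.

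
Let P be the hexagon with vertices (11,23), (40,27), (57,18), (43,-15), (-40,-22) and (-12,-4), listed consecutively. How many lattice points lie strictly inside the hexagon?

By the shoelace formula, twice the signed area is |[11·27 − 40·23] + [40·18 − 57·27] + [57·(-15) − 43·18] + [43·(-22) − (-40)·(-15)] + [(-40)·(-4) − (-12)·(-22)] + [(-12)·23 − 11·(-4)]| = 4953, so the area is 2476.5.
The number of boundary lattice points is Σ gcd(|Δx|,|Δy|) = gcd(29,4) + gcd(17,9) + gcd(14,33) + gcd(83,7) + gcd(28,18) + gcd(23,27) = 1+1+1+1+2+1 = 7.
By Pick's theorem A = I + B/2 − 1, so I = 2476.5 − 7/2 + 1 = 2474.

2474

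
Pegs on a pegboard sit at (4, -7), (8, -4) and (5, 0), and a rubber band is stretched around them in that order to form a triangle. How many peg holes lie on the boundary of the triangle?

3

Summing gcd(|Δx|,|Δy|) over the edges gives the boundary count: gcd(4,3) + gcd(3,4) + gcd(1,7) = 1+1+1 = 3.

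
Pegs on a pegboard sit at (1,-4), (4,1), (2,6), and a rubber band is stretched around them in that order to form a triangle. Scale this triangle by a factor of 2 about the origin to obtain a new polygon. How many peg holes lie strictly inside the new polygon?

Using the shoelace formula, 2A = |(1·1 − 4·(-4)) + (4·6 − 2·1) + (2·(-4) − 1·6)| = 25, so the area is 12.5.
Along each edge there are gcd(|Δx|,|Δy|)+1 lattice points, so counting each shared vertex once the boundary has gcd(3,5) + gcd(2,5) + gcd(1,10) = 1+1+1 = 3.
Scaling by 2 multiplies the area by 2² = 4 (so the new area is 50) and multiplies the boundary lattice-point count by 2, giving 6.
By Pick's theorem, the interior count of the dilated polygon is 50 − 6/2 + 1 = 48.

48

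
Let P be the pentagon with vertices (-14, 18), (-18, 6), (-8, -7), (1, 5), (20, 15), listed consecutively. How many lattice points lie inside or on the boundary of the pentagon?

The shoelace formula gives twice the area as |[(-14)·6 − (-18)·18] + [(-18)·(-7) − (-8)·6] + [(-8)·5 − 1·(-7)] + [1·15 − 20·5] + [20·18 − (-14)·15]| = 866, so the area is 433.
Along each edge there are gcd(|Δx|,|Δy|)+1 lattice points, so counting each shared vertex once the boundary has gcd(4,12) + gcd(10,13) + gcd(9,12) + gcd(19,10) + gcd(34,3) = 4+1+3+1+1 = 10.
Pick's theorem gives I = A − B/2 + 1 = 433 − 10/2 + 1 = 429, so the closed region contains I + B = 429 + 10 = 439 lattice points.

439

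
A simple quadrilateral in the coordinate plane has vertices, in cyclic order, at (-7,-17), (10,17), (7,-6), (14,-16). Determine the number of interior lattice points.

244

The shoelace formula gives twice the area as |((-7)·17 − 10·(-17)) + (10·(-6) − 7·17) + (7·(-16) − 14·(-6)) + (14·(-17) − (-7)·(-16))| = 506, so the area is 253.
Summing gcd(|Δx|,|Δy|) over the edges gives the boundary count: gcd(17,34) + gcd(3,23) + gcd(7,10) + gcd(21,1) = 17+1+1+1 = 20.
By Pick's theorem A = I + B/2 − 1, so I = 253 − 20/2 + 1 = 244.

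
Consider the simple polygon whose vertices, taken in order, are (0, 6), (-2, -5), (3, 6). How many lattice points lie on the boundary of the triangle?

5

The number of boundary lattice points is Σ gcd(|Δx|,|Δy|) = gcd(2,11) + gcd(5,11) + gcd(3,0) = 1+1+3 = 5.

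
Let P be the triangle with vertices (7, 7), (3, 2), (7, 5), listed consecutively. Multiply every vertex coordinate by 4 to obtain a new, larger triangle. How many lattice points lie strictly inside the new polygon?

Using the shoelace formula, 2A = |(7·2 − 3·7) + (3·5 − 7·2) + (7·7 − 7·5)| = 8, so the area is 4.
Along each edge there are gcd(|Δx|,|Δy|)+1 lattice points, so counting each shared vertex once the boundary has gcd(4,5) + gcd(4,3) + gcd(0,2) = 1+1+2 = 4.
Scaling by 4 multiplies the area by 4² = 16 (so the new area is 64) and multiplies the boundary lattice-point count by 4, giving 16.
By Pick's theorem, the interior count of the dilated polygon is 64 − 16/2 + 1 = 57.

57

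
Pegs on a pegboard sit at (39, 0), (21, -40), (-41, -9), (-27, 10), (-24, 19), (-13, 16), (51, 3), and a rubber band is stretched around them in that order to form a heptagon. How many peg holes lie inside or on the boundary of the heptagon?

2734

Using the shoelace formula, 2A = |(39·(-40) − 21·0) + (21·(-9) − (-41)·(-40)) + ((-41)·10 − (-27)·(-9)) + ((-27)·19 − (-24)·10) + ((-24)·16 − (-13)·19) + ((-13)·3 − 51·16) + (51·0 − 39·3)| = 5424, so the area is 2712.
Summing gcd(|Δx|,|Δy|) over the edges gives the boundary count: gcd(18,40) + gcd(62,31) + gcd(14,19) + gcd(3,9) + gcd(11,3) + gcd(64,13) + gcd(12,3) = 2+31+1+3+1+1+3 = 42.
Pick's theorem gives I = A − B/2 + 1 = 2712 − 42/2 + 1 = 2692, so the closed region contains I + B = 2692 + 42 = 2734 lattice points.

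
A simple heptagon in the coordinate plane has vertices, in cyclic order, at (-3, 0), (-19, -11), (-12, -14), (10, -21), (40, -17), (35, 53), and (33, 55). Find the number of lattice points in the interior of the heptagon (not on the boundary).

2137

Using the shoelace formula, 2A = |((-3)·(-11) − (-19)·0) + ((-19)·(-14) − (-12)·(-11)) + ((-12)·(-21) − 10·(-14)) + (10·(-17) − 40·(-21)) + (40·53 − 35·(-17)) + (35·55 − 33·53) + (33·0 − (-3)·55)| = 4285, so the area is 2142.5.
Along each edge there are gcd(|Δx|,|Δy|)+1 lattice points, so counting each shared vertex once the boundary has gcd(16,11) + gcd(7,3) + gcd(22,7) + gcd(30,4) + gcd(5,70) + gcd(2,2) + gcd(36,55) = 1+1+1+2+5+2+1 = 13.
By Pick's theorem A = I + B/2 − 1, so I = 2142.5 − 13/2 + 1 = 2137.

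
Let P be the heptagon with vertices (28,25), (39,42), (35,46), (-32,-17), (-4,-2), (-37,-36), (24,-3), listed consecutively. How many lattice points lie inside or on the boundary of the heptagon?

1571

Using the shoelace formula, 2A = |(28·42 − 39·25) + (39·46 − 35·42) + (35·(-17) − (-32)·46) + ((-32)·(-2) − (-4)·(-17)) + ((-4)·(-36) − (-37)·(-2)) + ((-37)·(-3) − 24·(-36)) + (24·25 − 28·(-3))| = 3127, so the area is 3127/2.
Summing gcd(|Δx|,|Δy|) over the edges gives the boundary count: gcd(11,17) + gcd(4,4) + gcd(67,63) + gcd(28,15) + gcd(33,34) + gcd(61,33) + gcd(4,28) = 1+4+1+1+1+1+4 = 13.
Pick's theorem gives I = A − B/2 + 1 = 3127/2 − 13/2 + 1 = 1558, so the closed region contains I + B = 1558 + 13 = 1571 lattice points.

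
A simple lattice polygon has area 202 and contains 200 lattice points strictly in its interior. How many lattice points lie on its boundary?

Pick's theorem gives A = I + B/2 − 1, so B = 2(A − I + 1) = 2(202 − 200 + 1) = 6.

6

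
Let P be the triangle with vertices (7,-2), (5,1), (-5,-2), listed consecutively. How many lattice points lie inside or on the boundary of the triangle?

26

Using the shoelace formula, 2A = |(7·1 − 5·(-2)) + (5·(-2) − (-5)·1) + ((-5)·(-2) − 7·(-2))| = 36, so the area is 18.
Along each edge there are gcd(|Δx|,|Δy|)+1 lattice points, so counting each shared vertex once the boundary has gcd(2,3) + gcd(10,3) + gcd(12,0) = 1+1+12 = 14.
Pick's theorem gives I = A − B/2 + 1 = 18 − 14/2 + 1 = 12, so the closed region contains I + B = 12 + 14 = 26 lattice points.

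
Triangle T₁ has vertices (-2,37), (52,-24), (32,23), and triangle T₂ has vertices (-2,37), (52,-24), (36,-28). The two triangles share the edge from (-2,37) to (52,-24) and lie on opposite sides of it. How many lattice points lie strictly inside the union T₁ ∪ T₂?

1252

The union is the simple quadrilateral with vertices (-2,37), (32,23), (52,-24), (36,-28) in order.
Using the shoelace formula, 2A = |[(-2)·23 − 32·37] + [32·(-24) − 52·23] + [52·(-28) − 36·(-24)] + [36·37 − (-2)·(-28)]| = 2510, so the area is 1255.
The number of boundary lattice points is Σ gcd(|Δx|,|Δy|) = gcd(34,14) + gcd(20,47) + gcd(16,4) + gcd(38,65) = 2+1+4+1 = 8.
By Pick's theorem I = A − B/2 + 1 = 1255 − 8/2 + 1 = 1252.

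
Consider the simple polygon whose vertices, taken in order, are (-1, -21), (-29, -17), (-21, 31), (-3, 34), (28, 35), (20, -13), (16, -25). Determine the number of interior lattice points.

The shoelace formula gives twice the area as |((-1)·(-17) − (-29)·(-21)) + ((-29)·31 − (-21)·(-17)) + ((-21)·34 − (-3)·31) + ((-3)·35 − 28·34) + (28·(-13) − 20·35) + (20·(-25) − 16·(-13)) + (16·(-21) − (-1)·(-25))| = 5243, so the area is 2621.5.
The number of boundary lattice points is Σ gcd(|Δx|,|Δy|) = gcd(28,4) + gcd(8,48) + gcd(18,3) + gcd(31,1) + gcd(8,48) + gcd(4,12) + gcd(17,4) = 4+8+3+1+8+4+1 = 29.
Pick's theorem gives I = A − B/2 + 1 = 2621.5 − 29/2 + 1 = 2608.

2608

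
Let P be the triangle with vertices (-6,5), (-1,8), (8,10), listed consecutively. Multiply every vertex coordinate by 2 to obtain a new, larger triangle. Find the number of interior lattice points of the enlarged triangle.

By the shoelace formula, twice the signed area is |[(-6)·8 − (-1)·5] + [(-1)·10 − 8·8] + [8·5 − (-6)·10]| = 17, so the area is 8.5.
The number of boundary lattice points is Σ gcd(|Δx|,|Δy|) = gcd(5,3) + gcd(9,2) + gcd(14,5) = 1+1+1 = 3.
Scaling by 2 multiplies the area by 2² = 4 (so the new area is 34) and multiplies the boundary lattice-point count by 2, giving 6.
By Pick's theorem, the interior count of the dilated polygon is 34 − 6/2 + 1 = 32.

32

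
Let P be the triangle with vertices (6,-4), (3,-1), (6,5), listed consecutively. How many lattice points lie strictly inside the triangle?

The shoelace formula gives twice the area as |(6·(-1) − 3·(-4)) + (3·5 − 6·(-1)) + (6·(-4) − 6·5)| = 27, so the area is 13.5.
Summing gcd(|Δx|,|Δy|) over the edges gives the boundary count: gcd(3,3) + gcd(3,6) + gcd(0,9) = 3+3+9 = 15.
By Pick's theorem A = I + B/2 − 1, so I = 13.5 − 15/2 + 1 = 7.

7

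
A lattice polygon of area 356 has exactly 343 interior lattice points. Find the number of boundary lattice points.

Pick's theorem gives A = I + B/2 − 1, so B = 2(A − I + 1) = 2(356 − 343 + 1) = 28.

28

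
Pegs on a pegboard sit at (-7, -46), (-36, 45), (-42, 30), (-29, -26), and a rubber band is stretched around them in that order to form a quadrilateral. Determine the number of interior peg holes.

The shoelace formula gives twice the area as |((-7)·45 − (-36)·(-46)) + ((-36)·30 − (-42)·45) + ((-42)·(-26) − (-29)·30) + ((-29)·(-46) − (-7)·(-26))| = 1953, so the area is 976.5.
Along each edge there are gcd(|Δx|,|Δy|)+1 lattice points, so counting each shared vertex once the boundary has gcd(29,91) + gcd(6,15) + gcd(13,56) + gcd(22,20) = 1+3+1+2 = 7.
Pick's theorem gives I = A − B/2 + 1 = 976.5 − 7/2 + 1 = 974.

974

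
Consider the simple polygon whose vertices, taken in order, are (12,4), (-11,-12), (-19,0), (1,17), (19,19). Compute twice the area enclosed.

The shoelace formula gives twice the area as |(12·(-12) − (-11)·4) + ((-11)·0 − (-19)·(-12)) + ((-19)·17 − 1·0) + (1·19 − 19·17) + (19·4 − 12·19)| = 1107, so the area is 1107/2.

1107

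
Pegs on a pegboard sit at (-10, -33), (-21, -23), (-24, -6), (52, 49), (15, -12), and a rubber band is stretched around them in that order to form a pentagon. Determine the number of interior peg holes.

The shoelace formula gives twice the area as |((-10)·(-23) − (-21)·(-33)) + ((-21)·(-6) − (-24)·(-23)) + ((-24)·49 − 52·(-6)) + (52·(-12) − 15·49) + (15·(-33) − (-10)·(-12))| = 3727, so the area is 3727/2.
The number of boundary lattice points is Σ gcd(|Δx|,|Δy|) = gcd(11,10) + gcd(3,17) + gcd(76,55) + gcd(37,61) + gcd(25,21) = 1+1+1+1+1 = 5.
By Pick's theorem A = I + B/2 − 1, so I = 3727/2 − 5/2 + 1 = 1862.

1862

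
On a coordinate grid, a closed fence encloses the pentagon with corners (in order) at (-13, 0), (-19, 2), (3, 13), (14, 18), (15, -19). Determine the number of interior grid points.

Using the shoelace formula, 2A = |((-13)·2 − (-19)·0) + ((-19)·13 − 3·2) + (3·18 − 14·13) + (14·(-19) − 15·18) + (15·0 − (-13)·(-19))| = 1190, so the area is 595.
The number of boundary lattice points is Σ gcd(|Δx|,|Δy|) = gcd(6,2) + gcd(22,11) + gcd(11,5) + gcd(1,37) + gcd(28,19) = 2+11+1+1+1 = 16.
By Pick's theorem A = I + B/2 − 1, so I = 595 − 16/2 + 1 = 588.

588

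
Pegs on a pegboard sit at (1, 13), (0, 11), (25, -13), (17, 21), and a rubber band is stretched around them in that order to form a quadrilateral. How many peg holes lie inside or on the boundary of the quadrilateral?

Using the shoelace formula, 2A = |[1·11 − 0·13] + [0·(-13) − 25·11] + [25·21 − 17·(-13)] + [17·13 − 1·21]| = 682, so the area is 341.
The number of boundary lattice points is Σ gcd(|Δx|,|Δy|) = gcd(1,2) + gcd(25,24) + gcd(8,34) + gcd(16,8) = 1+1+2+8 = 12.
Pick's theorem gives I = A − B/2 + 1 = 341 − 12/2 + 1 = 336, so the closed region contains I + B = 336 + 12 = 348 lattice points.

348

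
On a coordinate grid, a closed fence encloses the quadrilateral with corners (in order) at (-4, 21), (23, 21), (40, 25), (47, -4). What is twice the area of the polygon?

1196

By the shoelace formula, twice the signed area is |[(-4)·21 − 23·21] + [23·25 − 40·21] + [40·(-4) − 47·25] + [47·21 − (-4)·(-4)]| = 1196, so the area is 598.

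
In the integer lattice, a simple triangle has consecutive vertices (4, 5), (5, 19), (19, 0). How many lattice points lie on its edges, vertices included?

7

Summing gcd(|Δx|,|Δy|) over the edges gives the boundary count: gcd(1,14) + gcd(14,19) + gcd(15,5) = 1+1+5 = 7.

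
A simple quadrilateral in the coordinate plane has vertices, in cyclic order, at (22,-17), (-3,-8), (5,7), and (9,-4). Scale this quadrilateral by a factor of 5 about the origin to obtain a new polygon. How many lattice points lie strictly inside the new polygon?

4411

Using the shoelace formula, 2A = |(22·(-8) − (-3)·(-17)) + ((-3)·7 − 5·(-8)) + (5·(-4) − 9·7) + (9·(-17) − 22·(-4))| = 356, so the area is 178.
Along each edge there are gcd(|Δx|,|Δy|)+1 lattice points, so counting each shared vertex once the boundary has gcd(25,9) + gcd(8,15) + gcd(4,11) + gcd(13,13) = 1+1+1+13 = 16.
Scaling by 5 multiplies the area by 5² = 25 (so the new area is 4450) and multiplies the boundary lattice-point count by 5, giving 80.
By Pick's theorem, the interior count of the dilated polygon is 4450 − 80/2 + 1 = 4411.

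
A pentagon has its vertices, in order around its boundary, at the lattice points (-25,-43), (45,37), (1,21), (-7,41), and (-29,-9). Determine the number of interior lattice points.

Using the shoelace formula, 2A = |((-25)·37 − 45·(-43)) + (45·21 − 1·37) + (1·41 − (-7)·21) + ((-7)·(-9) − (-29)·41) + ((-29)·(-43) − (-25)·(-9))| = 4380, so the area is 2190.
Along each edge there are gcd(|Δx|,|Δy|)+1 lattice points, so counting each shared vertex once the boundary has gcd(70,80) + gcd(44,16) + gcd(8,20) + gcd(22,50) + gcd(4,34) = 10+4+4+2+2 = 22.
By Pick's theorem A = I + B/2 − 1, so I = 2190 − 22/2 + 1 = 2180.

2180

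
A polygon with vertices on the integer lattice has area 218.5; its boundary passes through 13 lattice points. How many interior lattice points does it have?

Pick's theorem A = I + B/2 − 1 rearranges to I = A − B/2 + 1 = 218.5 − 13/2 + 1 = 213.

213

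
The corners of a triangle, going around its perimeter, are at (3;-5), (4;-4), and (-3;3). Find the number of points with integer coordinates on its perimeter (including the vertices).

The number of boundary lattice points is Σ gcd(|Δx|,|Δy|) = gcd(1,1) + gcd(7,7) + gcd(6,8) = 1+7+2 = 10.

10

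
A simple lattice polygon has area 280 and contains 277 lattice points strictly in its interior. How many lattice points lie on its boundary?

Pick's theorem gives A = I + B/2 − 1, so B = 2(A − I + 1) = 2(280 − 277 + 1) = 8.

8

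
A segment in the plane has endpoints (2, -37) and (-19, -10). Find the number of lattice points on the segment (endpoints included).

4

The number of lattice points on a segment between lattice points is gcd(|Δx|,|Δy|) + 1 = gcd(21,27) + 1 = 3 + 1 = 4.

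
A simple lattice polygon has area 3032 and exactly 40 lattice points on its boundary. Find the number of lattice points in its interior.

From Pick's theorem, I = A − B/2 + 1 = 3032 − 40/2 + 1 = 3013.

3013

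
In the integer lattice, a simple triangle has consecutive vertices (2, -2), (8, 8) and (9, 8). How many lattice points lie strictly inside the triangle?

4

By the shoelace formula, twice the signed area is |[2·8 − 8·(-2)] + [8·8 − 9·8] + [9·(-2) − 2·8]| = 10, so the area is 5.
The number of boundary lattice points is Σ gcd(|Δx|,|Δy|) = gcd(6,10) + gcd(1,0) + gcd(7,10) = 2+1+1 = 4.
Pick's theorem gives I = A − B/2 + 1 = 5 − 4/2 + 1 = 4.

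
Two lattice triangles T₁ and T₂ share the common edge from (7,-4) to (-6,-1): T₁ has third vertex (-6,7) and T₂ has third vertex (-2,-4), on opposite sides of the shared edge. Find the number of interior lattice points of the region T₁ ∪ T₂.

The union is the simple quadrilateral with vertices (7,-4), (-6,7), (-6,-1), (-2,-4) in order.
By the shoelace formula, twice the signed area is |(7·7 − (-6)·(-4)) + ((-6)·(-1) − (-6)·7) + ((-6)·(-4) − (-2)·(-1)) + ((-2)·(-4) − 7·(-4))| = 131, so the area is 131/2.
Summing gcd(|Δx|,|Δy|) over the edges gives the boundary count: gcd(13,11) + gcd(0,8) + gcd(4,3) + gcd(9,0) = 1+8+1+9 = 19.
By Pick's theorem I = A − B/2 + 1 = 131/2 − 19/2 + 1 = 57.

57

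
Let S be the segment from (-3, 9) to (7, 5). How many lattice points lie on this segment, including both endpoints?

3

The number of lattice points on a segment between lattice points is gcd(|Δx|,|Δy|) + 1 = gcd(10,4) + 1 = 2 + 1 = 3.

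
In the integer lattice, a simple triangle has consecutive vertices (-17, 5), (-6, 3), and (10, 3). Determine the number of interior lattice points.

Using the shoelace formula, 2A = |((-17)·3 − (-6)·5) + ((-6)·3 − 10·3) + (10·5 − (-17)·3)| = 32, so the area is 16.
Summing gcd(|Δx|,|Δy|) over the edges gives the boundary count: gcd(11,2) + gcd(16,0) + gcd(27,2) = 1+16+1 = 18.
By Pick's theorem A = I + B/2 − 1, so I = 16 − 18/2 + 1 = 8.

8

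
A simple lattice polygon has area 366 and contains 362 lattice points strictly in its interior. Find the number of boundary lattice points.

Pick's theorem gives A = I + B/2 − 1, so B = 2(A − I + 1) = 2(366 − 362 + 1) = 10.

10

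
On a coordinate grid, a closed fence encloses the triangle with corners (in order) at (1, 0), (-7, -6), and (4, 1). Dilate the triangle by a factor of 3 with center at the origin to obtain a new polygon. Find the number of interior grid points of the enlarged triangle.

By the shoelace formula, twice the signed area is |(1·(-6) − (-7)·0) + ((-7)·1 − 4·(-6)) + (4·0 − 1·1)| = 10, so the area is 5.
The number of boundary lattice points is Σ gcd(|Δx|,|Δy|) = gcd(8,6) + gcd(11,7) + gcd(3,1) = 2+1+1 = 4.
Scaling by 3 multiplies the area by 3² = 9 (so the new area is 45) and multiplies the boundary lattice-point count by 3, giving 12.
By Pick's theorem, the interior count of the dilated polygon is 45 − 12/2 + 1 = 40.

40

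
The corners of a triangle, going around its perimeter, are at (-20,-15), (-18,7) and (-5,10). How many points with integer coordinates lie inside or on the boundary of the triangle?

Using the shoelace formula, 2A = |((-20)·7 − (-18)·(-15)) + ((-18)·10 − (-5)·7) + ((-5)·(-15) − (-20)·10)| = 280, so the area is 140.
The number of boundary lattice points is Σ gcd(|Δx|,|Δy|) = gcd(2,22) + gcd(13,3) + gcd(15,25) = 2+1+5 = 8.
Pick's theorem gives I = A − B/2 + 1 = 140 − 8/2 + 1 = 137, so the closed region contains I + B = 137 + 8 = 145 lattice points.

145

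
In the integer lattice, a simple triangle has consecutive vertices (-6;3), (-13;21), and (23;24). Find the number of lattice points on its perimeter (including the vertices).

5

Summing gcd(|Δx|,|Δy|) over the edges gives the boundary count: gcd(7,18) + gcd(36,3) + gcd(29,21) = 1+3+1 = 5.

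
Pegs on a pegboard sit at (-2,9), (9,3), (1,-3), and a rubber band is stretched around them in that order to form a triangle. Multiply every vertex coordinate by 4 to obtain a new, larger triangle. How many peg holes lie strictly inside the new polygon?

Using the shoelace formula, 2A = |((-2)·3 − 9·9) + (9·(-3) − 1·3) + (1·9 − (-2)·(-3))| = 114, so the area is 57.
The number of boundary lattice points is Σ gcd(|Δx|,|Δy|) = gcd(11,6) + gcd(8,6) + gcd(3,12) = 1+2+3 = 6.
Scaling by 4 multiplies the area by 4² = 16 (so the new area is 912) and multiplies the boundary lattice-point count by 4, giving 24.
By Pick's theorem, the interior count of the dilated polygon is 912 − 24/2 + 1 = 901.

901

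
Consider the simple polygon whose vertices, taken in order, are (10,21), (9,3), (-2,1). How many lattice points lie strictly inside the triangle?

96

Using the shoelace formula, 2A = |(10·3 − 9·21) + (9·1 − (-2)·3) + ((-2)·21 − 10·1)| = 196, so the area is 98.
Along each edge there are gcd(|Δx|,|Δy|)+1 lattice points, so counting each shared vertex once the boundary has gcd(1,18) + gcd(11,2) + gcd(12,20) = 1+1+4 = 6.
By Pick's theorem A = I + B/2 − 1, so I = 98 − 6/2 + 1 = 96.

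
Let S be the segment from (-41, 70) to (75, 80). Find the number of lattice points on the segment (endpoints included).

3

The number of lattice points on a segment between lattice points is gcd(|Δx|,|Δy|) + 1 = gcd(116,10) + 1 = 2 + 1 = 3.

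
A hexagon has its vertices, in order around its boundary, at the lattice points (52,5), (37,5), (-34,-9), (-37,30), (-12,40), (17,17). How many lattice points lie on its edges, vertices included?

26

Summing gcd(|Δx|,|Δy|) over the edges gives the boundary count: gcd(15,0) + gcd(71,14) + gcd(3,39) + gcd(25,10) + gcd(29,23) + gcd(35,12) = 15+1+3+5+1+1 = 26.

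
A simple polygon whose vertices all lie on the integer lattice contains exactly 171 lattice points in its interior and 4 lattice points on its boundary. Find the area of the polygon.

By Pick's theorem, A = I + B/2 − 1 = 171 + 4/2 − 1 = 172.

172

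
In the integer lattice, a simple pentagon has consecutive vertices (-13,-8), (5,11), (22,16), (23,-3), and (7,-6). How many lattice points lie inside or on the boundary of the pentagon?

Using the shoelace formula, 2A = |[(-13)·11 − 5·(-8)] + [5·16 − 22·11] + [22·(-3) − 23·16] + [23·(-6) − 7·(-3)] + [7·(-8) − (-13)·(-6)]| = 950, so the area is 475.
Summing gcd(|Δx|,|Δy|) over the edges gives the boundary count: gcd(18,19) + gcd(17,5) + gcd(1,19) + gcd(16,3) + gcd(20,2) = 1+1+1+1+2 = 6.
Pick's theorem gives I = A − B/2 + 1 = 475 − 6/2 + 1 = 473, so the closed region contains I + B = 473 + 6 = 479 lattice points.

479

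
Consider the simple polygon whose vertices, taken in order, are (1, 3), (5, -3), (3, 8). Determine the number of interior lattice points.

15

By the shoelace formula, twice the signed area is |[1·(-3) − 5·3] + [5·8 − 3·(-3)] + [3·3 − 1·8]| = 32, so the area is 16.
The number of boundary lattice points is Σ gcd(|Δx|,|Δy|) = gcd(4,6) + gcd(2,11) + gcd(2,5) = 2+1+1 = 4.
Pick's theorem gives I = A − B/2 + 1 = 16 − 4/2 + 1 = 15.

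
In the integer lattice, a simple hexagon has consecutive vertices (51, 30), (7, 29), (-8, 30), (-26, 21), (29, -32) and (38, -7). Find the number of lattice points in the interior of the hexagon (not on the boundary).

2522

Using the shoelace formula, 2A = |(51·29 − 7·30) + (7·30 − (-8)·29) + ((-8)·21 − (-26)·30) + ((-26)·(-32) − 29·21) + (29·(-7) − 38·(-32)) + (38·30 − 51·(-7))| = 5056, so the area is 2528.
Summing gcd(|Δx|,|Δy|) over the edges gives the boundary count: gcd(44,1) + gcd(15,1) + gcd(18,9) + gcd(55,53) + gcd(9,25) + gcd(13,37) = 1+1+9+1+1+1 = 14.
By Pick's theorem A = I + B/2 − 1, so I = 2528 − 14/2 + 1 = 2522.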